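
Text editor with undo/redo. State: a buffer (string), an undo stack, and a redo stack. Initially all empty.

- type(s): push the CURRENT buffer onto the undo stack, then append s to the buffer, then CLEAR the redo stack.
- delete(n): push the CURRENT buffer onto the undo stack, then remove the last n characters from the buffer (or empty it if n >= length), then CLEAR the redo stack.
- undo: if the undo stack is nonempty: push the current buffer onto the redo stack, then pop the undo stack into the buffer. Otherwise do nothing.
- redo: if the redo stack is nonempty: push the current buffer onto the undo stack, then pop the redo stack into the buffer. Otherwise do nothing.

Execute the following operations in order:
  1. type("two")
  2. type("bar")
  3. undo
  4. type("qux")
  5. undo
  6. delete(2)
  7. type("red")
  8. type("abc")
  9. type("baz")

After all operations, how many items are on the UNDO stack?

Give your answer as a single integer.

After op 1 (type): buf='two' undo_depth=1 redo_depth=0
After op 2 (type): buf='twobar' undo_depth=2 redo_depth=0
After op 3 (undo): buf='two' undo_depth=1 redo_depth=1
After op 4 (type): buf='twoqux' undo_depth=2 redo_depth=0
After op 5 (undo): buf='two' undo_depth=1 redo_depth=1
After op 6 (delete): buf='t' undo_depth=2 redo_depth=0
After op 7 (type): buf='tred' undo_depth=3 redo_depth=0
After op 8 (type): buf='tredabc' undo_depth=4 redo_depth=0
After op 9 (type): buf='tredabcbaz' undo_depth=5 redo_depth=0

Answer: 5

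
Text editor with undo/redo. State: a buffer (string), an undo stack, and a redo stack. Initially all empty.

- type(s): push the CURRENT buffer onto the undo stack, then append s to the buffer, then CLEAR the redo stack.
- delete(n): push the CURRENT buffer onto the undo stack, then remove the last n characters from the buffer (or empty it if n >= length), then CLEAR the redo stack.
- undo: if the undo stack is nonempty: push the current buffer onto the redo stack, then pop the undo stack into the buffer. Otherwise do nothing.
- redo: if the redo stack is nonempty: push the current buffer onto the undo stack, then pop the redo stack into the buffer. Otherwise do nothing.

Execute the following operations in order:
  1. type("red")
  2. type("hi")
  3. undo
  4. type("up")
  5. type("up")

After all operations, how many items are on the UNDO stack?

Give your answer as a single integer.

Answer: 3

Derivation:
After op 1 (type): buf='red' undo_depth=1 redo_depth=0
After op 2 (type): buf='redhi' undo_depth=2 redo_depth=0
After op 3 (undo): buf='red' undo_depth=1 redo_depth=1
After op 4 (type): buf='redup' undo_depth=2 redo_depth=0
After op 5 (type): buf='redupup' undo_depth=3 redo_depth=0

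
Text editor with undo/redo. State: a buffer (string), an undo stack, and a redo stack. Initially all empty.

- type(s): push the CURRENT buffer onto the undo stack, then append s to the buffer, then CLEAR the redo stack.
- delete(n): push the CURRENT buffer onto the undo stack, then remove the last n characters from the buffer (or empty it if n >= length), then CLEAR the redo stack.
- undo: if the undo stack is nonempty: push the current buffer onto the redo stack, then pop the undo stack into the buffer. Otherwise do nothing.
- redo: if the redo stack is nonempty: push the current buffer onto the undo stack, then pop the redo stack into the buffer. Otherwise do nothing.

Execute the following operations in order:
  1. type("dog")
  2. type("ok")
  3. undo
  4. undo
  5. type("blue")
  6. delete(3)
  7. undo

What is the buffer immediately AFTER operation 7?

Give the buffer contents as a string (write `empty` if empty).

After op 1 (type): buf='dog' undo_depth=1 redo_depth=0
After op 2 (type): buf='dogok' undo_depth=2 redo_depth=0
After op 3 (undo): buf='dog' undo_depth=1 redo_depth=1
After op 4 (undo): buf='(empty)' undo_depth=0 redo_depth=2
After op 5 (type): buf='blue' undo_depth=1 redo_depth=0
After op 6 (delete): buf='b' undo_depth=2 redo_depth=0
After op 7 (undo): buf='blue' undo_depth=1 redo_depth=1

Answer: blue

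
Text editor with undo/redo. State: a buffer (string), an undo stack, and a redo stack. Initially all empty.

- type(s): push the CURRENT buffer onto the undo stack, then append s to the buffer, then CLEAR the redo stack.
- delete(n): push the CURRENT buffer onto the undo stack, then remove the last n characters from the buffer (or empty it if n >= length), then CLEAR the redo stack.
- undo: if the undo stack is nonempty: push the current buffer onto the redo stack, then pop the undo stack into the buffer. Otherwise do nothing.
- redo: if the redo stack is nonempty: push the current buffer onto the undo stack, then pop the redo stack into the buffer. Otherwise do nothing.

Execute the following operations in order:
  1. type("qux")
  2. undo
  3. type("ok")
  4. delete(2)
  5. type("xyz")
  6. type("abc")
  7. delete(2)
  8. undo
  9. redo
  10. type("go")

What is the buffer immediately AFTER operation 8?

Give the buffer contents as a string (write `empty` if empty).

Answer: xyzabc

Derivation:
After op 1 (type): buf='qux' undo_depth=1 redo_depth=0
After op 2 (undo): buf='(empty)' undo_depth=0 redo_depth=1
After op 3 (type): buf='ok' undo_depth=1 redo_depth=0
After op 4 (delete): buf='(empty)' undo_depth=2 redo_depth=0
After op 5 (type): buf='xyz' undo_depth=3 redo_depth=0
After op 6 (type): buf='xyzabc' undo_depth=4 redo_depth=0
After op 7 (delete): buf='xyza' undo_depth=5 redo_depth=0
After op 8 (undo): buf='xyzabc' undo_depth=4 redo_depth=1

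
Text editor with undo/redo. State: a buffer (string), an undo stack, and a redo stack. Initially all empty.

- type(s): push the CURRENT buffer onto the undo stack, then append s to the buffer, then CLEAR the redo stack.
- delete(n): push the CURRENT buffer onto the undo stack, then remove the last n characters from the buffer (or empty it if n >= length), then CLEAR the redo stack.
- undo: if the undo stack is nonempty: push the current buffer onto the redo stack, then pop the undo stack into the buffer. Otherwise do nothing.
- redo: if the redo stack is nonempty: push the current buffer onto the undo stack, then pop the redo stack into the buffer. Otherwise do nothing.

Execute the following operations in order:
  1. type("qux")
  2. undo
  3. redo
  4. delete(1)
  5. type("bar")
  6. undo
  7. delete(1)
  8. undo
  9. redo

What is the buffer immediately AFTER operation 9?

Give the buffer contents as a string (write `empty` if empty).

After op 1 (type): buf='qux' undo_depth=1 redo_depth=0
After op 2 (undo): buf='(empty)' undo_depth=0 redo_depth=1
After op 3 (redo): buf='qux' undo_depth=1 redo_depth=0
After op 4 (delete): buf='qu' undo_depth=2 redo_depth=0
After op 5 (type): buf='qubar' undo_depth=3 redo_depth=0
After op 6 (undo): buf='qu' undo_depth=2 redo_depth=1
After op 7 (delete): buf='q' undo_depth=3 redo_depth=0
After op 8 (undo): buf='qu' undo_depth=2 redo_depth=1
After op 9 (redo): buf='q' undo_depth=3 redo_depth=0

Answer: q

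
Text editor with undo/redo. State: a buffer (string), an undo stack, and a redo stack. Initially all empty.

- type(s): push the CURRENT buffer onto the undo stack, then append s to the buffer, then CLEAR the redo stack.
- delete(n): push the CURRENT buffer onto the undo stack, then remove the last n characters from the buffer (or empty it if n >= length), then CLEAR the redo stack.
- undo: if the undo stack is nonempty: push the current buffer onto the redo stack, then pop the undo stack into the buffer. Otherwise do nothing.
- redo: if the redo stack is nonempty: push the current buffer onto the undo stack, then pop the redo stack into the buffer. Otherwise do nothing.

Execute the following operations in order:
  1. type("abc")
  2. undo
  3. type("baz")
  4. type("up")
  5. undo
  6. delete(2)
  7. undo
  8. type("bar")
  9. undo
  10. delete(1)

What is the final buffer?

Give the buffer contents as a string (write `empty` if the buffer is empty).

Answer: ba

Derivation:
After op 1 (type): buf='abc' undo_depth=1 redo_depth=0
After op 2 (undo): buf='(empty)' undo_depth=0 redo_depth=1
After op 3 (type): buf='baz' undo_depth=1 redo_depth=0
After op 4 (type): buf='bazup' undo_depth=2 redo_depth=0
After op 5 (undo): buf='baz' undo_depth=1 redo_depth=1
After op 6 (delete): buf='b' undo_depth=2 redo_depth=0
After op 7 (undo): buf='baz' undo_depth=1 redo_depth=1
After op 8 (type): buf='bazbar' undo_depth=2 redo_depth=0
After op 9 (undo): buf='baz' undo_depth=1 redo_depth=1
After op 10 (delete): buf='ba' undo_depth=2 redo_depth=0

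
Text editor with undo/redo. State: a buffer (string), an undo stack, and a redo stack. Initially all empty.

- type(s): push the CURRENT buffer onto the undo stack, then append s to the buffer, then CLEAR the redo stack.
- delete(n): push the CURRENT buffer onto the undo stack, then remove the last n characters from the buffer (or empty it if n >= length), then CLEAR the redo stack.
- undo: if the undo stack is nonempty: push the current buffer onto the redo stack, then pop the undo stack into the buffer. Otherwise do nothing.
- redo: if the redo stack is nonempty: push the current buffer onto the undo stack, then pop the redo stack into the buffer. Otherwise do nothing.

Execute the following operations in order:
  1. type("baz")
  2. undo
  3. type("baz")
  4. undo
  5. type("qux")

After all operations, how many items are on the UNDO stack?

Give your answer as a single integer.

After op 1 (type): buf='baz' undo_depth=1 redo_depth=0
After op 2 (undo): buf='(empty)' undo_depth=0 redo_depth=1
After op 3 (type): buf='baz' undo_depth=1 redo_depth=0
After op 4 (undo): buf='(empty)' undo_depth=0 redo_depth=1
After op 5 (type): buf='qux' undo_depth=1 redo_depth=0

Answer: 1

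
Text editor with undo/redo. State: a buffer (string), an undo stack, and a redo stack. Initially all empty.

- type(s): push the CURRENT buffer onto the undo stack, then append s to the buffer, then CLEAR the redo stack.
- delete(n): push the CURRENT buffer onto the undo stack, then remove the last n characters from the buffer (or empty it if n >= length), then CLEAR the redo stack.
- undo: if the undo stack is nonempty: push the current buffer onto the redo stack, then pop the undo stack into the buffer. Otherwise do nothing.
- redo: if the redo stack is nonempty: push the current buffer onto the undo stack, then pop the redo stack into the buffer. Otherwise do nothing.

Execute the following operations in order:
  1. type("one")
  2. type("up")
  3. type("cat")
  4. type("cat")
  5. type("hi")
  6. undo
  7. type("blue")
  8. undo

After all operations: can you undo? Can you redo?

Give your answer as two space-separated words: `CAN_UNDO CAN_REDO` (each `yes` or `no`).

After op 1 (type): buf='one' undo_depth=1 redo_depth=0
After op 2 (type): buf='oneup' undo_depth=2 redo_depth=0
After op 3 (type): buf='oneupcat' undo_depth=3 redo_depth=0
After op 4 (type): buf='oneupcatcat' undo_depth=4 redo_depth=0
After op 5 (type): buf='oneupcatcathi' undo_depth=5 redo_depth=0
After op 6 (undo): buf='oneupcatcat' undo_depth=4 redo_depth=1
After op 7 (type): buf='oneupcatcatblue' undo_depth=5 redo_depth=0
After op 8 (undo): buf='oneupcatcat' undo_depth=4 redo_depth=1

Answer: yes yes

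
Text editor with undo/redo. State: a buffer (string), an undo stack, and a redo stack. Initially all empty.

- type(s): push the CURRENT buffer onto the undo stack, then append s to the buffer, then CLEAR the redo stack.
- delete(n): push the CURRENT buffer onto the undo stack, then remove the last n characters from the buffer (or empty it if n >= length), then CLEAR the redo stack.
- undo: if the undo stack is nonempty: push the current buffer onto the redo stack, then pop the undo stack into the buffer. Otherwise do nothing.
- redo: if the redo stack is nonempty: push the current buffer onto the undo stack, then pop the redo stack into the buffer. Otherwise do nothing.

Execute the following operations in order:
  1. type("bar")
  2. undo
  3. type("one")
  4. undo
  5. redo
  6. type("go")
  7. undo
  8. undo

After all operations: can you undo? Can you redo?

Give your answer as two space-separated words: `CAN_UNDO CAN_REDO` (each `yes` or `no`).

Answer: no yes

Derivation:
After op 1 (type): buf='bar' undo_depth=1 redo_depth=0
After op 2 (undo): buf='(empty)' undo_depth=0 redo_depth=1
After op 3 (type): buf='one' undo_depth=1 redo_depth=0
After op 4 (undo): buf='(empty)' undo_depth=0 redo_depth=1
After op 5 (redo): buf='one' undo_depth=1 redo_depth=0
After op 6 (type): buf='onego' undo_depth=2 redo_depth=0
After op 7 (undo): buf='one' undo_depth=1 redo_depth=1
After op 8 (undo): buf='(empty)' undo_depth=0 redo_depth=2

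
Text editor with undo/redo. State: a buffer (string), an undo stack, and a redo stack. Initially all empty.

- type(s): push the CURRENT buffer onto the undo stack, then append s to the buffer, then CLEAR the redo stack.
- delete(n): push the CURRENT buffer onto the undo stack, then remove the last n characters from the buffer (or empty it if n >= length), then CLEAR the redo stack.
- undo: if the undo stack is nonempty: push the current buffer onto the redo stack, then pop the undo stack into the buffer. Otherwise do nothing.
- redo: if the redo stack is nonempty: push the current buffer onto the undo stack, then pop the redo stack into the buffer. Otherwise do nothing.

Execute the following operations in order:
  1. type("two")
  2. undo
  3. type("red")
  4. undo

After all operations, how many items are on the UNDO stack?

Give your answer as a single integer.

Answer: 0

Derivation:
After op 1 (type): buf='two' undo_depth=1 redo_depth=0
After op 2 (undo): buf='(empty)' undo_depth=0 redo_depth=1
After op 3 (type): buf='red' undo_depth=1 redo_depth=0
After op 4 (undo): buf='(empty)' undo_depth=0 redo_depth=1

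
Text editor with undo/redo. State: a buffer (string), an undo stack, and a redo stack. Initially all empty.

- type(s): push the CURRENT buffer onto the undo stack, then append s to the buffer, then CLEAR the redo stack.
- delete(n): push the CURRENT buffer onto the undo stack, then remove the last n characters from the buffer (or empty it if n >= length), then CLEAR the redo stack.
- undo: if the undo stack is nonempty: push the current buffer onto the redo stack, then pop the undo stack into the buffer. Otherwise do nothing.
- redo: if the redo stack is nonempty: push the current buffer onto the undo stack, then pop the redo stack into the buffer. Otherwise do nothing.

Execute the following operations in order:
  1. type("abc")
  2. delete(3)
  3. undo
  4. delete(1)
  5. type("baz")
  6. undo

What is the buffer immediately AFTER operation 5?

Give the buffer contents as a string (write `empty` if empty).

After op 1 (type): buf='abc' undo_depth=1 redo_depth=0
After op 2 (delete): buf='(empty)' undo_depth=2 redo_depth=0
After op 3 (undo): buf='abc' undo_depth=1 redo_depth=1
After op 4 (delete): buf='ab' undo_depth=2 redo_depth=0
After op 5 (type): buf='abbaz' undo_depth=3 redo_depth=0

Answer: abbaz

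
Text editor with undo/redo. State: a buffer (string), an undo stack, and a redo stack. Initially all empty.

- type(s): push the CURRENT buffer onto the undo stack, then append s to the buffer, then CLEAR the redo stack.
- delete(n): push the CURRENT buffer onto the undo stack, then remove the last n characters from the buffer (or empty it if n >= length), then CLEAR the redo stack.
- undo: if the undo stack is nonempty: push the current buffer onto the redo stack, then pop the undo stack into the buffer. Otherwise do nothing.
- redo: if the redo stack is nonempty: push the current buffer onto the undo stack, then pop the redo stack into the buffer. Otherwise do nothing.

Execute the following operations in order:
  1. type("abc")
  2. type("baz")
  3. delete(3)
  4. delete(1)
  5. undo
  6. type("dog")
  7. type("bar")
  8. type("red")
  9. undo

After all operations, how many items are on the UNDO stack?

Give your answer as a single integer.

After op 1 (type): buf='abc' undo_depth=1 redo_depth=0
After op 2 (type): buf='abcbaz' undo_depth=2 redo_depth=0
After op 3 (delete): buf='abc' undo_depth=3 redo_depth=0
After op 4 (delete): buf='ab' undo_depth=4 redo_depth=0
After op 5 (undo): buf='abc' undo_depth=3 redo_depth=1
After op 6 (type): buf='abcdog' undo_depth=4 redo_depth=0
After op 7 (type): buf='abcdogbar' undo_depth=5 redo_depth=0
After op 8 (type): buf='abcdogbarred' undo_depth=6 redo_depth=0
After op 9 (undo): buf='abcdogbar' undo_depth=5 redo_depth=1

Answer: 5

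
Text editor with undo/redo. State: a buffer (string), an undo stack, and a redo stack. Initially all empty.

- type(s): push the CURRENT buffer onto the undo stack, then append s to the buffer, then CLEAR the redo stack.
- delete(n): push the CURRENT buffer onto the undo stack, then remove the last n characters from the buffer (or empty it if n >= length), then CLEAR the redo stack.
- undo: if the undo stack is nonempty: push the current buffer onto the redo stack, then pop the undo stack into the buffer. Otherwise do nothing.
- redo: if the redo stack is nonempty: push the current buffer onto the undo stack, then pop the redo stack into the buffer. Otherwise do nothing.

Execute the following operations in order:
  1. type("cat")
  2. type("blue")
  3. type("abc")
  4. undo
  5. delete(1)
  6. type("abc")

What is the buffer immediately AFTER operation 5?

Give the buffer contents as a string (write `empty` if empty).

Answer: catblu

Derivation:
After op 1 (type): buf='cat' undo_depth=1 redo_depth=0
After op 2 (type): buf='catblue' undo_depth=2 redo_depth=0
After op 3 (type): buf='catblueabc' undo_depth=3 redo_depth=0
After op 4 (undo): buf='catblue' undo_depth=2 redo_depth=1
After op 5 (delete): buf='catblu' undo_depth=3 redo_depth=0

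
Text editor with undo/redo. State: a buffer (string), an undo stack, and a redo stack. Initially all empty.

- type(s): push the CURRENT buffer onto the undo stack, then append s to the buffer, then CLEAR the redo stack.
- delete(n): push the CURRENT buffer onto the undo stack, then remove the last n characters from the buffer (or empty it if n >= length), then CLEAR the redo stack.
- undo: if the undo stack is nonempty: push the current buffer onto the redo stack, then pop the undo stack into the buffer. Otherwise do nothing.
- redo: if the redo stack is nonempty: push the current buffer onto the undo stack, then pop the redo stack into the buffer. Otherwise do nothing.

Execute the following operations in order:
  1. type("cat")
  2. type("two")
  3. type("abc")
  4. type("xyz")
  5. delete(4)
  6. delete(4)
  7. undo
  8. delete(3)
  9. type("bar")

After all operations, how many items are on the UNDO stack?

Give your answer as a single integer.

After op 1 (type): buf='cat' undo_depth=1 redo_depth=0
After op 2 (type): buf='cattwo' undo_depth=2 redo_depth=0
After op 3 (type): buf='cattwoabc' undo_depth=3 redo_depth=0
After op 4 (type): buf='cattwoabcxyz' undo_depth=4 redo_depth=0
After op 5 (delete): buf='cattwoab' undo_depth=5 redo_depth=0
After op 6 (delete): buf='catt' undo_depth=6 redo_depth=0
After op 7 (undo): buf='cattwoab' undo_depth=5 redo_depth=1
After op 8 (delete): buf='cattw' undo_depth=6 redo_depth=0
After op 9 (type): buf='cattwbar' undo_depth=7 redo_depth=0

Answer: 7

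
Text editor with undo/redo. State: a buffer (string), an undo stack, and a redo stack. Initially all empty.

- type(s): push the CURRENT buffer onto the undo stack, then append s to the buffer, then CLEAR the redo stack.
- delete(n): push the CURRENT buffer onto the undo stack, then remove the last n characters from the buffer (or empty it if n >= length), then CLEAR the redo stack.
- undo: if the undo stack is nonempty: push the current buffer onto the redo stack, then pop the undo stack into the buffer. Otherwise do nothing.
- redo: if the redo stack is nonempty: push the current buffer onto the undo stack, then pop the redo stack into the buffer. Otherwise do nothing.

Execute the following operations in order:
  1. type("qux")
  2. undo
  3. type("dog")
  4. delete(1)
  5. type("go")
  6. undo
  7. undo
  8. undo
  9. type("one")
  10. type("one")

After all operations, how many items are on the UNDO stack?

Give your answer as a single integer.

Answer: 2

Derivation:
After op 1 (type): buf='qux' undo_depth=1 redo_depth=0
After op 2 (undo): buf='(empty)' undo_depth=0 redo_depth=1
After op 3 (type): buf='dog' undo_depth=1 redo_depth=0
After op 4 (delete): buf='do' undo_depth=2 redo_depth=0
After op 5 (type): buf='dogo' undo_depth=3 redo_depth=0
After op 6 (undo): buf='do' undo_depth=2 redo_depth=1
After op 7 (undo): buf='dog' undo_depth=1 redo_depth=2
After op 8 (undo): buf='(empty)' undo_depth=0 redo_depth=3
After op 9 (type): buf='one' undo_depth=1 redo_depth=0
After op 10 (type): buf='oneone' undo_depth=2 redo_depth=0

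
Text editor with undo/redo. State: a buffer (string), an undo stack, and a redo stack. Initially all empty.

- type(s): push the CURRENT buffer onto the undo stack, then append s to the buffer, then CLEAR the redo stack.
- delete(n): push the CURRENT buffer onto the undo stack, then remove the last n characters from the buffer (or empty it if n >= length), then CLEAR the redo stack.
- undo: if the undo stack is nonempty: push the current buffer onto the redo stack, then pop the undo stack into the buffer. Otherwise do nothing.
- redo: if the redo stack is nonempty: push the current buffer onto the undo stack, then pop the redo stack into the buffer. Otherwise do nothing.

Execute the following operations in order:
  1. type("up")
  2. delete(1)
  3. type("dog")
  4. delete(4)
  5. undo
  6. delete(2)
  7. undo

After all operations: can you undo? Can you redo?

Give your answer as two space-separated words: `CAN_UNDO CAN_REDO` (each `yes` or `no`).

After op 1 (type): buf='up' undo_depth=1 redo_depth=0
After op 2 (delete): buf='u' undo_depth=2 redo_depth=0
After op 3 (type): buf='udog' undo_depth=3 redo_depth=0
After op 4 (delete): buf='(empty)' undo_depth=4 redo_depth=0
After op 5 (undo): buf='udog' undo_depth=3 redo_depth=1
After op 6 (delete): buf='ud' undo_depth=4 redo_depth=0
After op 7 (undo): buf='udog' undo_depth=3 redo_depth=1

Answer: yes yes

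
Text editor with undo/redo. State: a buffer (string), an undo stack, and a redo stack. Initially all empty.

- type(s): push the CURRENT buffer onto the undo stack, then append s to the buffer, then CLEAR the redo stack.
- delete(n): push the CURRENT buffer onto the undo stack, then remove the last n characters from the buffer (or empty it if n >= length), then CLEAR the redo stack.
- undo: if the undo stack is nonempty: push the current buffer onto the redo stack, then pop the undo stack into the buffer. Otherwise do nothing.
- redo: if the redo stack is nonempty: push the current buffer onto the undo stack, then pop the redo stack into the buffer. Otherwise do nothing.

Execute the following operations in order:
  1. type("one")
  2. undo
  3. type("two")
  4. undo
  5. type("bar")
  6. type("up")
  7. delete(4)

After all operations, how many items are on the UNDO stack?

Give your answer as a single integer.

After op 1 (type): buf='one' undo_depth=1 redo_depth=0
After op 2 (undo): buf='(empty)' undo_depth=0 redo_depth=1
After op 3 (type): buf='two' undo_depth=1 redo_depth=0
After op 4 (undo): buf='(empty)' undo_depth=0 redo_depth=1
After op 5 (type): buf='bar' undo_depth=1 redo_depth=0
After op 6 (type): buf='barup' undo_depth=2 redo_depth=0
After op 7 (delete): buf='b' undo_depth=3 redo_depth=0

Answer: 3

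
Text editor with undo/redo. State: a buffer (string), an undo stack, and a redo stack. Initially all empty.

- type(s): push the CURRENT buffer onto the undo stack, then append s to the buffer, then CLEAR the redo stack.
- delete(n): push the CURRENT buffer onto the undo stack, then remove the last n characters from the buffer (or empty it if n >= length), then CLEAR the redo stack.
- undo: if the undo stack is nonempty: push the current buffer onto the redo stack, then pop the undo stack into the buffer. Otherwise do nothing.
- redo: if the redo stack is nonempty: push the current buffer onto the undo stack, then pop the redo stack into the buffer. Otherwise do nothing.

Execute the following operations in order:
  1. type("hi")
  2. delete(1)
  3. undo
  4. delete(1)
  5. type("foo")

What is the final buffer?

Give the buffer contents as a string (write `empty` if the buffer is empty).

After op 1 (type): buf='hi' undo_depth=1 redo_depth=0
After op 2 (delete): buf='h' undo_depth=2 redo_depth=0
After op 3 (undo): buf='hi' undo_depth=1 redo_depth=1
After op 4 (delete): buf='h' undo_depth=2 redo_depth=0
After op 5 (type): buf='hfoo' undo_depth=3 redo_depth=0

Answer: hfoo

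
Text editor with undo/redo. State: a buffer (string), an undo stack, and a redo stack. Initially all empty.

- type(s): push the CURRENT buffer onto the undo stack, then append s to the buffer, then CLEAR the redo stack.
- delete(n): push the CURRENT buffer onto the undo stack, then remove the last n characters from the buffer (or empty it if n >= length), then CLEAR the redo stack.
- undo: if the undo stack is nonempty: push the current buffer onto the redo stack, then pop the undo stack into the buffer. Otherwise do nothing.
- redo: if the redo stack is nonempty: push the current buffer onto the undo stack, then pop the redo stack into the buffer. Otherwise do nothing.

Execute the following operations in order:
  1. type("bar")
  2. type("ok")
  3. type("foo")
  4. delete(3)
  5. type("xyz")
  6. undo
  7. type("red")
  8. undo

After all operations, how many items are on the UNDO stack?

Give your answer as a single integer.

After op 1 (type): buf='bar' undo_depth=1 redo_depth=0
After op 2 (type): buf='barok' undo_depth=2 redo_depth=0
After op 3 (type): buf='barokfoo' undo_depth=3 redo_depth=0
After op 4 (delete): buf='barok' undo_depth=4 redo_depth=0
After op 5 (type): buf='barokxyz' undo_depth=5 redo_depth=0
After op 6 (undo): buf='barok' undo_depth=4 redo_depth=1
After op 7 (type): buf='barokred' undo_depth=5 redo_depth=0
After op 8 (undo): buf='barok' undo_depth=4 redo_depth=1

Answer: 4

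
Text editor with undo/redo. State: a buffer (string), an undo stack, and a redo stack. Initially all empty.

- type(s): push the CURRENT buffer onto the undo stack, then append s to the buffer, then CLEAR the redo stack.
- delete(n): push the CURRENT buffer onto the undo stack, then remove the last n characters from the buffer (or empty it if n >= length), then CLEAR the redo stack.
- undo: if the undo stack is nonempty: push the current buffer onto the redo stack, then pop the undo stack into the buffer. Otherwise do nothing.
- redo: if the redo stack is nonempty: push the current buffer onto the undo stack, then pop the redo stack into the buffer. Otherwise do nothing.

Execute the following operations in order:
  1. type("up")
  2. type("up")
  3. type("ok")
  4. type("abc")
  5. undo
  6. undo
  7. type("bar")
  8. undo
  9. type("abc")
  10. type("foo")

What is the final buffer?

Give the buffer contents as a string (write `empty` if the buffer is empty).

Answer: upupabcfoo

Derivation:
After op 1 (type): buf='up' undo_depth=1 redo_depth=0
After op 2 (type): buf='upup' undo_depth=2 redo_depth=0
After op 3 (type): buf='upupok' undo_depth=3 redo_depth=0
After op 4 (type): buf='upupokabc' undo_depth=4 redo_depth=0
After op 5 (undo): buf='upupok' undo_depth=3 redo_depth=1
After op 6 (undo): buf='upup' undo_depth=2 redo_depth=2
After op 7 (type): buf='upupbar' undo_depth=3 redo_depth=0
After op 8 (undo): buf='upup' undo_depth=2 redo_depth=1
After op 9 (type): buf='upupabc' undo_depth=3 redo_depth=0
After op 10 (type): buf='upupabcfoo' undo_depth=4 redo_depth=0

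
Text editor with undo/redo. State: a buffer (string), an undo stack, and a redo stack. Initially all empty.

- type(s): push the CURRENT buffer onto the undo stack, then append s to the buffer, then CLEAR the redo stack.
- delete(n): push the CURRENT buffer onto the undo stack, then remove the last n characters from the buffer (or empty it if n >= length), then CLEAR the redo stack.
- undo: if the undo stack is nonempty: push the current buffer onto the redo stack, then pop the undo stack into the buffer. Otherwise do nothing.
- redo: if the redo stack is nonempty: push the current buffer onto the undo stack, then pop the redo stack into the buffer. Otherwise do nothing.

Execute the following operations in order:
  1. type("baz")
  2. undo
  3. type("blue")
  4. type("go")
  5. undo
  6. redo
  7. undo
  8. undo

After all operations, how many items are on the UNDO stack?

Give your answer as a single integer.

After op 1 (type): buf='baz' undo_depth=1 redo_depth=0
After op 2 (undo): buf='(empty)' undo_depth=0 redo_depth=1
After op 3 (type): buf='blue' undo_depth=1 redo_depth=0
After op 4 (type): buf='bluego' undo_depth=2 redo_depth=0
After op 5 (undo): buf='blue' undo_depth=1 redo_depth=1
After op 6 (redo): buf='bluego' undo_depth=2 redo_depth=0
After op 7 (undo): buf='blue' undo_depth=1 redo_depth=1
After op 8 (undo): buf='(empty)' undo_depth=0 redo_depth=2

Answer: 0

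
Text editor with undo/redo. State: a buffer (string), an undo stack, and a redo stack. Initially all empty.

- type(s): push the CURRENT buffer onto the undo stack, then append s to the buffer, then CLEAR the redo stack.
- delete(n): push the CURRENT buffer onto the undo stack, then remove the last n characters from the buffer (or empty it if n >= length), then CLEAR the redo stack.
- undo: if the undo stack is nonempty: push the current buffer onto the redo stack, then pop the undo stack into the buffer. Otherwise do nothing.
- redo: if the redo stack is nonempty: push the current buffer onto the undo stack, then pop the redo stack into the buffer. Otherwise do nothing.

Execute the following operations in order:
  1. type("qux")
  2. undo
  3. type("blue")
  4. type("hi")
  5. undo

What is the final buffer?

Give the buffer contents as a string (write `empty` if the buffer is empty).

After op 1 (type): buf='qux' undo_depth=1 redo_depth=0
After op 2 (undo): buf='(empty)' undo_depth=0 redo_depth=1
After op 3 (type): buf='blue' undo_depth=1 redo_depth=0
After op 4 (type): buf='bluehi' undo_depth=2 redo_depth=0
After op 5 (undo): buf='blue' undo_depth=1 redo_depth=1

Answer: blue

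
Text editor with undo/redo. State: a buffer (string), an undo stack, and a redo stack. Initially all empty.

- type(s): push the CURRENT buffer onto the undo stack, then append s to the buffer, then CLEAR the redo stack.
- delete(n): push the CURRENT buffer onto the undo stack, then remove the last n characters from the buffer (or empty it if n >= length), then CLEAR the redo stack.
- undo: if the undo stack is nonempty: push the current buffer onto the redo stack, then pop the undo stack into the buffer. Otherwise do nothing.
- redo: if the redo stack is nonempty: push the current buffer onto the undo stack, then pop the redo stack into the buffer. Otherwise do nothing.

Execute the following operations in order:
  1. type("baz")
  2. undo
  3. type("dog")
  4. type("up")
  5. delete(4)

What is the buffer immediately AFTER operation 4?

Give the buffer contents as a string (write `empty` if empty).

Answer: dogup

Derivation:
After op 1 (type): buf='baz' undo_depth=1 redo_depth=0
After op 2 (undo): buf='(empty)' undo_depth=0 redo_depth=1
After op 3 (type): buf='dog' undo_depth=1 redo_depth=0
After op 4 (type): buf='dogup' undo_depth=2 redo_depth=0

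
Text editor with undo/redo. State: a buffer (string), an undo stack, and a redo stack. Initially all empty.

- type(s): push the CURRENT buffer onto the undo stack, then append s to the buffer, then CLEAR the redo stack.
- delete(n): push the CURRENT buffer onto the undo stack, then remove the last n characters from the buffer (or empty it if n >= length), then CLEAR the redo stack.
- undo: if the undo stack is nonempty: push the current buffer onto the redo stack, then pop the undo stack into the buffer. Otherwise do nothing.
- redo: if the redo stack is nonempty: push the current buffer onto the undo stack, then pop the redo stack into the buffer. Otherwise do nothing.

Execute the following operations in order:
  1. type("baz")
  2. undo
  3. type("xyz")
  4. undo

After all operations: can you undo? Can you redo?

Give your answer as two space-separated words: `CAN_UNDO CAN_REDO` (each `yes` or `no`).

Answer: no yes

Derivation:
After op 1 (type): buf='baz' undo_depth=1 redo_depth=0
After op 2 (undo): buf='(empty)' undo_depth=0 redo_depth=1
After op 3 (type): buf='xyz' undo_depth=1 redo_depth=0
After op 4 (undo): buf='(empty)' undo_depth=0 redo_depth=1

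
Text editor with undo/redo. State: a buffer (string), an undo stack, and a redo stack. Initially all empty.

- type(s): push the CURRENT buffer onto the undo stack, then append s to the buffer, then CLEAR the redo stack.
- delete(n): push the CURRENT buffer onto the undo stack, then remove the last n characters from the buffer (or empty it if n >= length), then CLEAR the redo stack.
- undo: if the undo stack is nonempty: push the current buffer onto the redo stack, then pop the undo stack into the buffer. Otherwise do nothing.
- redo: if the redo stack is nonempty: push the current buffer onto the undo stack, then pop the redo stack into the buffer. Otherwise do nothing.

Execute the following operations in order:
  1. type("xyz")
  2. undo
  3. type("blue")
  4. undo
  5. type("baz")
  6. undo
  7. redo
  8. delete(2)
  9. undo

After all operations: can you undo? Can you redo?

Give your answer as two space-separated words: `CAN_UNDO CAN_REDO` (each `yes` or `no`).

Answer: yes yes

Derivation:
After op 1 (type): buf='xyz' undo_depth=1 redo_depth=0
After op 2 (undo): buf='(empty)' undo_depth=0 redo_depth=1
After op 3 (type): buf='blue' undo_depth=1 redo_depth=0
After op 4 (undo): buf='(empty)' undo_depth=0 redo_depth=1
After op 5 (type): buf='baz' undo_depth=1 redo_depth=0
After op 6 (undo): buf='(empty)' undo_depth=0 redo_depth=1
After op 7 (redo): buf='baz' undo_depth=1 redo_depth=0
After op 8 (delete): buf='b' undo_depth=2 redo_depth=0
After op 9 (undo): buf='baz' undo_depth=1 redo_depth=1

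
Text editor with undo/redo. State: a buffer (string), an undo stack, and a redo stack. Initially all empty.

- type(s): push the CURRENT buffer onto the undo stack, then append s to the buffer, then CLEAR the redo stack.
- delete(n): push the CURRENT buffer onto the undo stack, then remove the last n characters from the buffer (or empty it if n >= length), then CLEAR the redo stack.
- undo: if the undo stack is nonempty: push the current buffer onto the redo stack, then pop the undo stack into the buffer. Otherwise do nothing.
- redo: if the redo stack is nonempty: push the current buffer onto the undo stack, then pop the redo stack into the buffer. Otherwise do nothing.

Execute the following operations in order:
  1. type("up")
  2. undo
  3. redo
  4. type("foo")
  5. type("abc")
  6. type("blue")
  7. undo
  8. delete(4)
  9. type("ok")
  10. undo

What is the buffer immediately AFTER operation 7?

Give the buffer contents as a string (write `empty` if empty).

After op 1 (type): buf='up' undo_depth=1 redo_depth=0
After op 2 (undo): buf='(empty)' undo_depth=0 redo_depth=1
After op 3 (redo): buf='up' undo_depth=1 redo_depth=0
After op 4 (type): buf='upfoo' undo_depth=2 redo_depth=0
After op 5 (type): buf='upfooabc' undo_depth=3 redo_depth=0
After op 6 (type): buf='upfooabcblue' undo_depth=4 redo_depth=0
After op 7 (undo): buf='upfooabc' undo_depth=3 redo_depth=1

Answer: upfooabc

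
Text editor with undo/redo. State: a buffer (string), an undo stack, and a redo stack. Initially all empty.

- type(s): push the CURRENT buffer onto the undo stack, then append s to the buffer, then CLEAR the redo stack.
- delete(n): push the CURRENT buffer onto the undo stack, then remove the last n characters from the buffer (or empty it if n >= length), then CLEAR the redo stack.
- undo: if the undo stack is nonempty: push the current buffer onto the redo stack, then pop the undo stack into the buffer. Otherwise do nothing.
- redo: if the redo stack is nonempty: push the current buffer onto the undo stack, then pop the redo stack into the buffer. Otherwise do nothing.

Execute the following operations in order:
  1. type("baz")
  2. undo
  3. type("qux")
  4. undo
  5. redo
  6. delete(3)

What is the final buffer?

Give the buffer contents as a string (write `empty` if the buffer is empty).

After op 1 (type): buf='baz' undo_depth=1 redo_depth=0
After op 2 (undo): buf='(empty)' undo_depth=0 redo_depth=1
After op 3 (type): buf='qux' undo_depth=1 redo_depth=0
After op 4 (undo): buf='(empty)' undo_depth=0 redo_depth=1
After op 5 (redo): buf='qux' undo_depth=1 redo_depth=0
After op 6 (delete): buf='(empty)' undo_depth=2 redo_depth=0

Answer: empty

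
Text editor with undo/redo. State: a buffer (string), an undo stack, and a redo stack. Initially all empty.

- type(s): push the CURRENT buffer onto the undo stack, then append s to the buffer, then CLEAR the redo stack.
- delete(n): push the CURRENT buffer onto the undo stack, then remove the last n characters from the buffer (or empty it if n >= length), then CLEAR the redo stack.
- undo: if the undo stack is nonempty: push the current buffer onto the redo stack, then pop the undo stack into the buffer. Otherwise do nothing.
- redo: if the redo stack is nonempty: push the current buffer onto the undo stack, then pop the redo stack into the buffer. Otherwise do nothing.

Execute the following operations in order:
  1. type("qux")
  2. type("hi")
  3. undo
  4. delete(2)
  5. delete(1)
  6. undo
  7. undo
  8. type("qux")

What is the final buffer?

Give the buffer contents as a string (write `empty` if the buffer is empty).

Answer: quxqux

Derivation:
After op 1 (type): buf='qux' undo_depth=1 redo_depth=0
After op 2 (type): buf='quxhi' undo_depth=2 redo_depth=0
After op 3 (undo): buf='qux' undo_depth=1 redo_depth=1
After op 4 (delete): buf='q' undo_depth=2 redo_depth=0
After op 5 (delete): buf='(empty)' undo_depth=3 redo_depth=0
After op 6 (undo): buf='q' undo_depth=2 redo_depth=1
After op 7 (undo): buf='qux' undo_depth=1 redo_depth=2
After op 8 (type): buf='quxqux' undo_depth=2 redo_depth=0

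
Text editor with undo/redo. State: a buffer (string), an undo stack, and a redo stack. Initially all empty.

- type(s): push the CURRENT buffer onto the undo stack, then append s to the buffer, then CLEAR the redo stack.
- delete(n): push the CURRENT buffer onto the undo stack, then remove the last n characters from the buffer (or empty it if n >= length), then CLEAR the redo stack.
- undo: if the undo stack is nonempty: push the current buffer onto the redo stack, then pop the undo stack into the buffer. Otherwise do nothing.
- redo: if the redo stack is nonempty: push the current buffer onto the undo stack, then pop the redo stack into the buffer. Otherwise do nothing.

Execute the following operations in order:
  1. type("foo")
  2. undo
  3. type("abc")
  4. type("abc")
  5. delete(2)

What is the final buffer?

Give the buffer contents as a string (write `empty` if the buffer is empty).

Answer: abca

Derivation:
After op 1 (type): buf='foo' undo_depth=1 redo_depth=0
After op 2 (undo): buf='(empty)' undo_depth=0 redo_depth=1
After op 3 (type): buf='abc' undo_depth=1 redo_depth=0
After op 4 (type): buf='abcabc' undo_depth=2 redo_depth=0
After op 5 (delete): buf='abca' undo_depth=3 redo_depth=0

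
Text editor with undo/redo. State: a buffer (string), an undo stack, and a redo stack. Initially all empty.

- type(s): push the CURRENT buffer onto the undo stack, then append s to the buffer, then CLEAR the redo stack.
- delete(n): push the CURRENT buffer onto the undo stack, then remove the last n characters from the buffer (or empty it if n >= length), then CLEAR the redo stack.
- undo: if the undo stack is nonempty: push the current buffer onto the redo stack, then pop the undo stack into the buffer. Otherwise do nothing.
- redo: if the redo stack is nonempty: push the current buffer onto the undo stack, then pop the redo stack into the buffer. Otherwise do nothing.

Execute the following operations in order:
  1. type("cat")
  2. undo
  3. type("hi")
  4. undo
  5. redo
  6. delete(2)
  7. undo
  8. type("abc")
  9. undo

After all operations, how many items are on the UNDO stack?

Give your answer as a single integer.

After op 1 (type): buf='cat' undo_depth=1 redo_depth=0
After op 2 (undo): buf='(empty)' undo_depth=0 redo_depth=1
After op 3 (type): buf='hi' undo_depth=1 redo_depth=0
After op 4 (undo): buf='(empty)' undo_depth=0 redo_depth=1
After op 5 (redo): buf='hi' undo_depth=1 redo_depth=0
After op 6 (delete): buf='(empty)' undo_depth=2 redo_depth=0
After op 7 (undo): buf='hi' undo_depth=1 redo_depth=1
After op 8 (type): buf='hiabc' undo_depth=2 redo_depth=0
After op 9 (undo): buf='hi' undo_depth=1 redo_depth=1

Answer: 1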